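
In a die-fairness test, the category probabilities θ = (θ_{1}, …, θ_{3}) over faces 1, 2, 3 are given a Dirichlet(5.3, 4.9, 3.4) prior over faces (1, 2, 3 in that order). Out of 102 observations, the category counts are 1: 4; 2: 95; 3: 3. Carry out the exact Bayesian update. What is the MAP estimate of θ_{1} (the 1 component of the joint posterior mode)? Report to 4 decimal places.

0.0737

The Dirichlet prior is conjugate to the Multinomial likelihood: each posterior αⱼ = prior αⱼ + observed count nⱼ.
Posterior concentration: (9.3, 99.9, 6.4), total = 115.6.
Joint mode component: (α_{1}−1)/(Σα−K) = 8.3/112.6 = 0.0737.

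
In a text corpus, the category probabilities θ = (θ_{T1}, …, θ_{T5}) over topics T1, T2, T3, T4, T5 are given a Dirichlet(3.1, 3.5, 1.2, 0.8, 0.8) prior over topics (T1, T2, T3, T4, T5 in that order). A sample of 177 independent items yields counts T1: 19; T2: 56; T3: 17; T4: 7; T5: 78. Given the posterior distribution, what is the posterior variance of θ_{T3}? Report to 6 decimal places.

0.000470

The Dirichlet prior is conjugate to the Multinomial likelihood: each posterior αⱼ = prior αⱼ + observed count nⱼ.
Posterior concentration: (22.1, 59.5, 18.2, 7.8, 78.8), total = 186.4.
Var[θ_j] = α_j(Σα−α_j)/((Σα)²(Σα+1)) = 18.2·168.2/(186.4²·187.4) = 0.000470.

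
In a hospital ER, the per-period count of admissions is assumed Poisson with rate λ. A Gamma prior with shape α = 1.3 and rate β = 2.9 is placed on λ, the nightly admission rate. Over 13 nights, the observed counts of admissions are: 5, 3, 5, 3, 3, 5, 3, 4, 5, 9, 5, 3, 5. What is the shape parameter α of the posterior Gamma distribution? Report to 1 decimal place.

59.3

With a Gamma(shape α, rate β) prior, the Poisson likelihood is conjugate: the posterior is Gamma(α + ΣXᵢ, β + n).
Sum of counts S = 58 over n = 13 nights.
Posterior: Gamma(α+S, β+n) = Gamma(1.3+58, 2.9+13) = Gamma(59.3, 15.9).
Posterior α = 59.3.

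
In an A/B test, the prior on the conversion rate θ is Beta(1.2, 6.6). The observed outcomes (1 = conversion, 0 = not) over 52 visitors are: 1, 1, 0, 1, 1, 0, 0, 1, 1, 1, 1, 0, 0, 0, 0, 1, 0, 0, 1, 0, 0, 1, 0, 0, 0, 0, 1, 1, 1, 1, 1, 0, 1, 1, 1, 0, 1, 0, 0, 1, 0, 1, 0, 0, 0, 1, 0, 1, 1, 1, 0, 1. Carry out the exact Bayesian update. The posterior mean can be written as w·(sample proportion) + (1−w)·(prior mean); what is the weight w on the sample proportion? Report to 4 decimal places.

The Beta prior is conjugate to a Binomial/Bernoulli likelihood; the update adds successes to α and failures to β.
Posterior mean = (α₀+k)/(α₀+β₀+n) = [n/(α₀+β₀+n)]·(k/n) + [(α₀+β₀)/(α₀+β₀+n)]·α₀/(α₀+β₀), so only n and the prior enter the weight.
The weight on the data is w = n/(α₀+β₀+n) = 52/(1.2+6.6+52) = 52/59.8 = 0.8696.

0.8696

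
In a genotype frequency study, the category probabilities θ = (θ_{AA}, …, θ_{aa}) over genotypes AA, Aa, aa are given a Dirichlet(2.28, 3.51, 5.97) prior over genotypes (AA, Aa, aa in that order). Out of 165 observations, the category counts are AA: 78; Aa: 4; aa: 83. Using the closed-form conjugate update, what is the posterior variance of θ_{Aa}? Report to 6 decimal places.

0.000229

The Dirichlet prior is conjugate to the Multinomial likelihood: each posterior αⱼ = prior αⱼ + observed count nⱼ.
Posterior concentration: (80.28, 7.51, 88.97), total = 176.76.
Var[θ_j] = α_j(Σα−α_j)/((Σα)²(Σα+1)) = 7.51·169.25/(176.76²·177.76) = 0.000229.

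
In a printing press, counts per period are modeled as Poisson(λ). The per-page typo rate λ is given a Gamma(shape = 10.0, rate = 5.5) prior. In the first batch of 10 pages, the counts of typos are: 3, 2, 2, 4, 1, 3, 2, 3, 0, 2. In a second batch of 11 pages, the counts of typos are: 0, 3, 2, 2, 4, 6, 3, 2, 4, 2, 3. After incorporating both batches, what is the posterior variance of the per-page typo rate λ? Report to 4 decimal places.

0.0897

With a Gamma(shape α, rate β) prior, the Poisson likelihood is conjugate: the posterior is Gamma(α + ΣXᵢ, β + n).
Batch 1: sum of counts S = 22 over n = 10 pages.
After batch 1: Gamma(α+S, β+n) = Gamma(10.0+22, 5.5+10) = Gamma(32.0, 15.5).
Batch 2: sum of counts S = 31 over n = 11 pages.
After batch 2: Gamma(α+S, β+n) = Gamma(32.0+31, 15.5+11) = Gamma(63.0, 26.5).
Var = α/β² = 63.0/26.5² = 0.0897.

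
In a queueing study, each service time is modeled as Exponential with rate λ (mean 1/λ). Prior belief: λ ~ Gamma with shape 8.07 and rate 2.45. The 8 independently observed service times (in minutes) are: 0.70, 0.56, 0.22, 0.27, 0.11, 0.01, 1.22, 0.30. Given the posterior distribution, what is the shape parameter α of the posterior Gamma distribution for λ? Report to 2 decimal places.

With a Gamma(shape α, rate β) prior on the exponential rate λ, the posterior after n observations with total T = Σxᵢ is Gamma(α+n, β+T).
Sum of observations T = 3.39 minutes; n = 8.
Posterior: Gamma(8.07+8, 2.45+3.39) = Gamma(16.07, 5.84).
Posterior α = 16.07.

16.07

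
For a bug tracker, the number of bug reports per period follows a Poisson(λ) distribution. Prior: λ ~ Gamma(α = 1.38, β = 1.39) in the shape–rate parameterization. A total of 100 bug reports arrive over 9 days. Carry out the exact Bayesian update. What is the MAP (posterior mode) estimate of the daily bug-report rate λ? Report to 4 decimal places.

With a Gamma(shape α, rate β) prior, the Poisson likelihood is conjugate: the posterior is Gamma(α + ΣXᵢ, β + n).
Posterior: Gamma(α+S, β+n) = Gamma(1.38+100, 1.39+9) = Gamma(101.38, 10.39).
Mode of Gamma(α,β) for α≥1 is (α−1)/β = 100.38/10.39 = 9.6612.

9.6612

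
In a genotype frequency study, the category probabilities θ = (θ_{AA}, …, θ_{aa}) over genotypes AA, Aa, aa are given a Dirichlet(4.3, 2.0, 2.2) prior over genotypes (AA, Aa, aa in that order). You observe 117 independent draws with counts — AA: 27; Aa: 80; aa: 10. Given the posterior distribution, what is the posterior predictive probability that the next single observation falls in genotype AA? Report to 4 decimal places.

0.2494

The Dirichlet prior is conjugate to the Multinomial likelihood: each posterior αⱼ = prior αⱼ + observed count nⱼ.
Posterior concentration: (31.3, 82.0, 12.2), total = 125.5.
P(next = AA | data) = α_{AA}/Σα = 0.2494.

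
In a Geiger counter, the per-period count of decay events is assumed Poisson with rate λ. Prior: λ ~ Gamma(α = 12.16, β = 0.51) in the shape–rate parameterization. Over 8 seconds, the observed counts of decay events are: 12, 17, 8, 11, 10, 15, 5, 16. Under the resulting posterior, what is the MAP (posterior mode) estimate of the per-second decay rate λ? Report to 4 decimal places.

12.3572

With a Gamma(shape α, rate β) prior, the Poisson likelihood is conjugate: the posterior is Gamma(α + ΣXᵢ, β + n).
Sum of counts S = 94 over n = 8 seconds.
Posterior: Gamma(α+S, β+n) = Gamma(12.16+94, 0.51+8) = Gamma(106.16, 8.51).
Mode of Gamma(α,β) for α≥1 is (α−1)/β = 105.16/8.51 = 12.3572.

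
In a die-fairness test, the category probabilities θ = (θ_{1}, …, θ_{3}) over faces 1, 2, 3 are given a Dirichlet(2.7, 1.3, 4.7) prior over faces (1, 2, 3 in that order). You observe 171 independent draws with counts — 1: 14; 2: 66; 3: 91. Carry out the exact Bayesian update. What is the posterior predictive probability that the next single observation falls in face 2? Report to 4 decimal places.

The Dirichlet prior is conjugate to the Multinomial likelihood: each posterior αⱼ = prior αⱼ + observed count nⱼ.
Posterior concentration: (16.7, 67.3, 95.7), total = 179.7.
P(next = 2 | data) = α_{2}/Σα = 0.3745.

0.3745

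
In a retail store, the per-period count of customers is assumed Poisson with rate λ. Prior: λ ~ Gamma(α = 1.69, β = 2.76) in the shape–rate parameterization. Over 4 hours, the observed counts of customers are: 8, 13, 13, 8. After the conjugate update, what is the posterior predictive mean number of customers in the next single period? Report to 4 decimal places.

With a Gamma(shape α, rate β) prior, the Poisson likelihood is conjugate: the posterior is Gamma(α + ΣXᵢ, β + n).
Sum of counts S = 42 over n = 4 hours.
Posterior: Gamma(α+S, β+n) = Gamma(1.69+42, 2.76+4) = Gamma(43.69, 6.76).
The predictive distribution for one future period is NegBinom with mean α/β = 6.4630.

6.4630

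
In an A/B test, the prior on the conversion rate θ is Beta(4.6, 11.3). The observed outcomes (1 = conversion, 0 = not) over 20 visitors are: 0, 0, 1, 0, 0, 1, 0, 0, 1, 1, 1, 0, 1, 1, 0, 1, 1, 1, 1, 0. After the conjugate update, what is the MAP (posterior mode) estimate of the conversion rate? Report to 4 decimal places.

The Beta prior is conjugate to a Binomial/Bernoulli likelihood; the update adds successes to α and failures to β.
Posterior: Beta(α+k, β+n−k) = Beta(4.6+11, 11.3+9) = Beta(15.6, 20.3).
Mode of Beta(a,b) for a,b>1 is (a−1)/(a+b−2) = 14.6/33.9 = 0.4307.

0.4307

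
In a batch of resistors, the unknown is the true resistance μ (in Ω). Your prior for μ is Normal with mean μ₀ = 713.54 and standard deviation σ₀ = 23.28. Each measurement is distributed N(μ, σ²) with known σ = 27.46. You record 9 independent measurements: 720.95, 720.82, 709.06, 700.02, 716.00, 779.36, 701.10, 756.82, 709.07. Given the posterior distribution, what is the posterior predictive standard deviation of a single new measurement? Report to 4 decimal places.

For Normal data with known variance σ², a Normal(μ₀, σ₀²) prior on μ is conjugate. Posterior precision = 1/σ₀² + n/σ²; posterior mean is the precision-weighted average of μ₀ and x̄.
σ₀² = 23.28² = 541.9584, σ² = 27.46² = 754.0516; σ² + n·σ₀² = 754.0516 + 9·541.9584 = 5631.6772.
Posterior precision = 1/σ₀² + n/σ² = 1/541.9584 + 9/754.0516 = (σ² + n·σ₀²)/(σ₀²σ²) = 5631.6772/(541.9584·754.0516); posterior variance σₙ² = σ₀²σ²/(σ² + n·σ₀²) = 541.9584·754.0516/5631.6772 = 72.565345.
Predictive variance for one new observation = σₙ² + σ² = 541.9584·754.0516/5631.6772 + 754.0516 = σ²·(σ₀² + 5631.6772)/5631.6772 = 754.0516·6173.6356/5631.6772 = 826.616945; SD = √(754.0516·6173.6356/5631.6772) = 28.7509.

28.7509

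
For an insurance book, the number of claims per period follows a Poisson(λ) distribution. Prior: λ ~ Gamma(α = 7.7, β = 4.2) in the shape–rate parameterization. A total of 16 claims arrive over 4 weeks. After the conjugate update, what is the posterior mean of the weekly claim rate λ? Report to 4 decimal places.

2.8902

With a Gamma(shape α, rate β) prior, the Poisson likelihood is conjugate: the posterior is Gamma(α + ΣXᵢ, β + n).
Posterior: Gamma(α+S, β+n) = Gamma(7.7+16, 4.2+4) = Gamma(23.7, 8.2).
Posterior mean = α/β = 23.7/8.2 = 2.8902.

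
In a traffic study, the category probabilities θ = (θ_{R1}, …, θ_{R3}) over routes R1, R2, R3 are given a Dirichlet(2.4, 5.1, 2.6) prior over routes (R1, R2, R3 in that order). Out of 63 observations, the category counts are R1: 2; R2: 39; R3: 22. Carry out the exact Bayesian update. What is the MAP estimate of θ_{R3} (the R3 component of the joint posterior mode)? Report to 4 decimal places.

The Dirichlet prior is conjugate to the Multinomial likelihood: each posterior αⱼ = prior αⱼ + observed count nⱼ.
Posterior concentration: (4.4, 44.1, 24.6), total = 73.1.
Joint mode component: (α_{R3}−1)/(Σα−K) = 23.6/70.1 = 0.3367.

0.3367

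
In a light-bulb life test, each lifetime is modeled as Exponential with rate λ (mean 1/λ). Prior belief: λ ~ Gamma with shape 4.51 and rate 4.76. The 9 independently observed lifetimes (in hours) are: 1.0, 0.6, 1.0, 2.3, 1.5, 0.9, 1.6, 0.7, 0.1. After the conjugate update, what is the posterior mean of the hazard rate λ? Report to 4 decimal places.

With a Gamma(shape α, rate β) prior on the exponential rate λ, the posterior after n observations with total T = Σxᵢ is Gamma(α+n, β+T).
Sum of observations T = 9.7 hours; n = 9.
Posterior: Gamma(4.51+9, 4.76+9.7) = Gamma(13.51, 14.46).
Posterior mean of λ = α/β = 13.51/14.46 = 0.9343.

0.9343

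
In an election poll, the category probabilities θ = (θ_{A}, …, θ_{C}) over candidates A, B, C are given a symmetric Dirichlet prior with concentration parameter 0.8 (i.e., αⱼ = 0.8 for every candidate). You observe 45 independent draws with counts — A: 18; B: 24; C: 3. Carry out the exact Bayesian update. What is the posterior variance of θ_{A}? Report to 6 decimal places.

0.004944

The Dirichlet prior is conjugate to the Multinomial likelihood: each posterior αⱼ = prior αⱼ + observed count nⱼ.
Posterior concentration: (18.8, 24.8, 3.8), total = 47.4.
Var[θ_j] = α_j(Σα−α_j)/((Σα)²(Σα+1)) = 18.8·28.6/(47.4²·48.4) = 0.004944.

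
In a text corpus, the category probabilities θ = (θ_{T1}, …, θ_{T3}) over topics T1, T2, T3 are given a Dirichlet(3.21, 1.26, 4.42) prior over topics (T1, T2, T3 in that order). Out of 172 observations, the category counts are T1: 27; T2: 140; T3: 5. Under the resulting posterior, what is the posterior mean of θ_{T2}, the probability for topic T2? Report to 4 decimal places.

0.7809

The Dirichlet prior is conjugate to the Multinomial likelihood: each posterior αⱼ = prior αⱼ + observed count nⱼ.
Posterior concentration: (30.21, 141.26, 9.42), total = 180.89.
E[θ_{T2}|data] = α_{T2}/Σα = 141.26/180.89 = 0.7809.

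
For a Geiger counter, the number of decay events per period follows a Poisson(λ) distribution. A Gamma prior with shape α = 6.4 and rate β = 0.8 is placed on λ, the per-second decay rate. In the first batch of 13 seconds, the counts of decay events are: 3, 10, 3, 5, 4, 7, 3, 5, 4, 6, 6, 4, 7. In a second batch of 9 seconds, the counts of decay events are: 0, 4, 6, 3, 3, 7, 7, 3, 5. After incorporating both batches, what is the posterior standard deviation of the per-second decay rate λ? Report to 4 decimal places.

0.4629

With a Gamma(shape α, rate β) prior, the Poisson likelihood is conjugate: the posterior is Gamma(α + ΣXᵢ, β + n).
Batch 1: sum of counts S = 67 over n = 13 seconds.
After batch 1: Gamma(α+S, β+n) = Gamma(6.4+67, 0.8+13) = Gamma(73.4, 13.8).
Batch 2: sum of counts S = 38 over n = 9 seconds.
After batch 2: Gamma(α+S, β+n) = Gamma(73.4+38, 13.8+9) = Gamma(111.4, 22.8).
SD = √α/β = √111.4/22.8 = 0.4629.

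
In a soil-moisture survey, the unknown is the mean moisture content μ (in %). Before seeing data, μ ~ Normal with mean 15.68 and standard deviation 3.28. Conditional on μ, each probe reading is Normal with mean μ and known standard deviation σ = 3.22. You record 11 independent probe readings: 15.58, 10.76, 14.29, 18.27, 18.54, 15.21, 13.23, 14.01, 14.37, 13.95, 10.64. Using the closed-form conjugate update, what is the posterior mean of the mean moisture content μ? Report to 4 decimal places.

14.5407

For Normal data with known variance σ², a Normal(μ₀, σ₀²) prior on μ is conjugate. Posterior precision = 1/σ₀² + n/σ²; posterior mean is the precision-weighted average of μ₀ and x̄.
Σxᵢ = 15.58 + 10.76 + 14.29 + 18.27 + 18.54 + 15.21 + 13.23 + 14.01 + 14.37 + 13.95 + 10.64 = 158.85, so n·x̄ = 158.85.
σ₀² = 3.28² = 10.7584, σ² = 3.22² = 10.3684; σ² + n·σ₀² = 10.3684 + 11·10.7584 = 128.7108.
Posterior mean = (μ₀/σ₀² + n·x̄/σ²)/(1/σ₀² + n/σ²) = (σ²·μ₀ + σ₀²·n·x̄)/(σ² + n·σ₀²) = (10.3684·15.68 + 10.7584·158.85)/128.7108 = 1871.548352/128.7108 = 14.5407.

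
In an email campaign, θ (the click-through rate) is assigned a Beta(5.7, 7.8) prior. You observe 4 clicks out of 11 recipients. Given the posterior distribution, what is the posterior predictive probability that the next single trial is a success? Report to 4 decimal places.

0.3959

The Beta prior is conjugate to a Binomial/Bernoulli likelihood; the update adds successes to α and failures to β.
Posterior: Beta(α+k, β+n−k) = Beta(5.7+4, 7.8+7) = Beta(9.7, 14.8).
For a single future Bernoulli trial, P(success | data) = α/(α+β) = 0.3959.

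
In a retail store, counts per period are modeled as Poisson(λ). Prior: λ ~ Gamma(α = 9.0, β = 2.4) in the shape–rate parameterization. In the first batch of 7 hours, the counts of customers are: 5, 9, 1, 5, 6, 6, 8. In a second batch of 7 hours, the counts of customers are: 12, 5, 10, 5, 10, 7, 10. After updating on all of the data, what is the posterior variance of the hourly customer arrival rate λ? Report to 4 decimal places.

0.4015

With a Gamma(shape α, rate β) prior, the Poisson likelihood is conjugate: the posterior is Gamma(α + ΣXᵢ, β + n).
Batch 1: sum of counts S = 40 over n = 7 hours.
After batch 1: Gamma(α+S, β+n) = Gamma(9.0+40, 2.4+7) = Gamma(49.0, 9.4).
Batch 2: sum of counts S = 59 over n = 7 hours.
After batch 2: Gamma(α+S, β+n) = Gamma(49.0+59, 9.4+7) = Gamma(108.0, 16.4).
Var = α/β² = 108.0/16.4² = 0.4015.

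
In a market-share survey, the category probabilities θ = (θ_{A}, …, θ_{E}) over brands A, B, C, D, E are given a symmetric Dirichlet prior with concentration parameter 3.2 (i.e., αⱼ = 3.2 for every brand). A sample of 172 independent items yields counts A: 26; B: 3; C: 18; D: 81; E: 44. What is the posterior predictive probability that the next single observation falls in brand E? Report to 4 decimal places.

0.2511

The Dirichlet prior is conjugate to the Multinomial likelihood: each posterior αⱼ = prior αⱼ + observed count nⱼ.
Posterior concentration: (29.2, 6.2, 21.2, 84.2, 47.2), total = 188.0.
P(next = E | data) = α_{E}/Σα = 0.2511.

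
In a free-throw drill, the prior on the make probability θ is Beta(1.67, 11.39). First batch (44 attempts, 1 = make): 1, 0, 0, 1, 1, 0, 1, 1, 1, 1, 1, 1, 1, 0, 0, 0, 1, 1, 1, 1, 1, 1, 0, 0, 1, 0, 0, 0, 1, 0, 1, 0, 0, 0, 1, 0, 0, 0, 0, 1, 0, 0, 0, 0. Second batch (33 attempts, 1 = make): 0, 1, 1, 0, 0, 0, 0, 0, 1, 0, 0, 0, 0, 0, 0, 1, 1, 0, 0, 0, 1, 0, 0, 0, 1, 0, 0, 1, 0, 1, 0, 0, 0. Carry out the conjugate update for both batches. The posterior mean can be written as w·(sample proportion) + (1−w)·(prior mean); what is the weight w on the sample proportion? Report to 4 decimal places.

0.8550

The Beta prior is conjugate to a Binomial/Bernoulli likelihood; the update adds successes to α and failures to β.
Total number of attempts: n = 44 + 33 = 77.
Posterior mean = (α₀+k)/(α₀+β₀+n) = [n/(α₀+β₀+n)]·(k/n) + [(α₀+β₀)/(α₀+β₀+n)]·α₀/(α₀+β₀), so only n and the prior enter the weight.
The weight on the data is w = n/(α₀+β₀+n) = 77/(1.67+11.39+77) = 77/90.06 = 0.8550.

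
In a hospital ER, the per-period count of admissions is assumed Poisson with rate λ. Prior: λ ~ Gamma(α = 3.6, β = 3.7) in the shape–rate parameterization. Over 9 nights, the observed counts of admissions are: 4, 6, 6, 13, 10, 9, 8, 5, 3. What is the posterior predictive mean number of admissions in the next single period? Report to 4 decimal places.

5.3228

With a Gamma(shape α, rate β) prior, the Poisson likelihood is conjugate: the posterior is Gamma(α + ΣXᵢ, β + n).
Sum of counts S = 64 over n = 9 nights.
Posterior: Gamma(α+S, β+n) = Gamma(3.6+64, 3.7+9) = Gamma(67.6, 12.7).
The predictive distribution for one future period is NegBinom with mean α/β = 5.3228.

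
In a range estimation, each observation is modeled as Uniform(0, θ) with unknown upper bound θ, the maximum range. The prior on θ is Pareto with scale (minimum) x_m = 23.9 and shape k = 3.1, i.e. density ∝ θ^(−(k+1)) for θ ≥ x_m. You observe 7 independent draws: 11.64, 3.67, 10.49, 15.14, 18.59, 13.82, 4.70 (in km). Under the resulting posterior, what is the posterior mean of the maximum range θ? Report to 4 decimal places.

26.5264

A Pareto(scale x_m, shape k) prior on the upper bound θ of Uniform(0, θ) is conjugate: posterior is Pareto(max(x_m, max xᵢ), k + n).
Sample maximum = 18.59; prior scale x_m = 23.9 → posterior scale = max = 23.90.
Posterior shape = 3.1 + 7 = 10.1.
E[θ|data] = k·x_m/(k−1) = 10.1·23.90/9.1 = 26.5264.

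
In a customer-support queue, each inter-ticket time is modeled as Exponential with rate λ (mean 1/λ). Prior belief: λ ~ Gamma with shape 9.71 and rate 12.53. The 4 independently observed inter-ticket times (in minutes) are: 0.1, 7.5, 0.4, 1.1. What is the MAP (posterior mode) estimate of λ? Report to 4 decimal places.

With a Gamma(shape α, rate β) prior on the exponential rate λ, the posterior after n observations with total T = Σxᵢ is Gamma(α+n, β+T).
Sum of observations T = 9.1 minutes; n = 4.
Posterior: Gamma(9.71+4, 12.53+9.1) = Gamma(13.71, 21.63).
Mode = (α−1)/β = 0.5876.

0.5876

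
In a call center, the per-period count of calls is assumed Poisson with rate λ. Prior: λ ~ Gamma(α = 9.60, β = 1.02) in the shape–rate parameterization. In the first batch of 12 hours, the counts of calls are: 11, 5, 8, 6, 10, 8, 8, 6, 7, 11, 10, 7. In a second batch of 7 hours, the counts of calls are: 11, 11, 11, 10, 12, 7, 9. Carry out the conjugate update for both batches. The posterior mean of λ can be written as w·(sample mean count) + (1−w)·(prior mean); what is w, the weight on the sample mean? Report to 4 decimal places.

With a Gamma(shape α, rate β) prior, the Poisson likelihood is conjugate: the posterior is Gamma(α + ΣXᵢ, β + n).
Total number of hours: n = 12 + 7 = 19.
Posterior mean = (α₀+S)/(β₀+n) = [n/(β₀+n)]·(S/n) + [β₀/(β₀+n)]·(α₀/β₀), so only n and β₀ enter the weight.
Weight on data w = n/(β₀+n) = 19/(1.02+19) = 19/20.02 = 0.9491.

0.9491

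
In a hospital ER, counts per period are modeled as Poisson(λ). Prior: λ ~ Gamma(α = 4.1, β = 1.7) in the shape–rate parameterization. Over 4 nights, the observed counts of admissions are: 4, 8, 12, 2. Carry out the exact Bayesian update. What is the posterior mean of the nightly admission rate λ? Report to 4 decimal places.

5.2807

With a Gamma(shape α, rate β) prior, the Poisson likelihood is conjugate: the posterior is Gamma(α + ΣXᵢ, β + n).
Sum of counts S = 26 over n = 4 nights.
Posterior: Gamma(α+S, β+n) = Gamma(4.1+26, 1.7+4) = Gamma(30.1, 5.7).
Posterior mean = α/β = 30.1/5.7 = 5.2807.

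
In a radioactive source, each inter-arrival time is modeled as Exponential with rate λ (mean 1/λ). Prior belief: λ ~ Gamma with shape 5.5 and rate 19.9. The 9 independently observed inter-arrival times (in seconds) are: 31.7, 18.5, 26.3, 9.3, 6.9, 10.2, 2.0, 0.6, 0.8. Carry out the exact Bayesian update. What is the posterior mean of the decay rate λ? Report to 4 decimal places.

With a Gamma(shape α, rate β) prior on the exponential rate λ, the posterior after n observations with total T = Σxᵢ is Gamma(α+n, β+T).
Sum of observations T = 106.3 seconds; n = 9.
Posterior: Gamma(5.5+9, 19.9+106.3) = Gamma(14.5, 126.2).
Posterior mean of λ = α/β = 14.5/126.2 = 0.1149.

0.1149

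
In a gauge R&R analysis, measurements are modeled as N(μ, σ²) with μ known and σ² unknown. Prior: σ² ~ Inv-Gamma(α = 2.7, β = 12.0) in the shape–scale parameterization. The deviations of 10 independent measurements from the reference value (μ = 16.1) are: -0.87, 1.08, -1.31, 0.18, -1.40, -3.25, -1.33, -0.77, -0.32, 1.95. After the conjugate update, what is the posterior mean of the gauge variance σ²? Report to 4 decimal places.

With known mean μ and an Inverse-Gamma(α, β) prior on σ², the Normal likelihood is conjugate: posterior is Inv-Gamma(α + n/2, β + Σ(xᵢ−μ)²/2).
Σ(xᵢ−μ)² = (-0.87)² + (1.08)² + (-1.31)² + (0.18)² + (-1.40)² + (-3.25)² + (-1.33)² + (-0.77)² + (-0.32)² + (1.95)² = 22.4610.
Posterior: Inv-Gamma(2.7 + 10/2, 12.0 + 22.4610/2) = Inv-Gamma(7.70, 23.23050).
E[σ²|data] = β/(α−1) = 23.23050/6.70 = 3.4672.

3.4672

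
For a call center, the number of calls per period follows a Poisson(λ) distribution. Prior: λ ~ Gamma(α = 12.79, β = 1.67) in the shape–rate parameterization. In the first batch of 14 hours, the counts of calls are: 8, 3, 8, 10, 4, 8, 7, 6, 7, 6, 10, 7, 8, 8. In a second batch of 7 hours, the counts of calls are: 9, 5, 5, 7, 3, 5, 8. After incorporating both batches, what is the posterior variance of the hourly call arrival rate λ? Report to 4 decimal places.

With a Gamma(shape α, rate β) prior, the Poisson likelihood is conjugate: the posterior is Gamma(α + ΣXᵢ, β + n).
Batch 1: sum of counts S = 100 over n = 14 hours.
After batch 1: Gamma(α+S, β+n) = Gamma(12.79+100, 1.67+14) = Gamma(112.79, 15.67).
Batch 2: sum of counts S = 42 over n = 7 hours.
After batch 2: Gamma(α+S, β+n) = Gamma(112.79+42, 15.67+7) = Gamma(154.79, 22.67).
Var = α/β² = 154.79/22.67² = 0.3012.

0.3012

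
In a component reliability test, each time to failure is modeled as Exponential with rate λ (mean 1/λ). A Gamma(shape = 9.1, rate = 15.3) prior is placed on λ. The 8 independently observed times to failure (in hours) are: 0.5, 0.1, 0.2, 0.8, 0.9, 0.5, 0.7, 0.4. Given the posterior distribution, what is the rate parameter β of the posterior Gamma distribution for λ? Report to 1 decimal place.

With a Gamma(shape α, rate β) prior on the exponential rate λ, the posterior after n observations with total T = Σxᵢ is Gamma(α+n, β+T).
Sum of observations T = 4.1 hours; n = 8.
Posterior: Gamma(9.1+8, 15.3+4.1) = Gamma(17.1, 19.4).
Posterior β = 19.4.

19.4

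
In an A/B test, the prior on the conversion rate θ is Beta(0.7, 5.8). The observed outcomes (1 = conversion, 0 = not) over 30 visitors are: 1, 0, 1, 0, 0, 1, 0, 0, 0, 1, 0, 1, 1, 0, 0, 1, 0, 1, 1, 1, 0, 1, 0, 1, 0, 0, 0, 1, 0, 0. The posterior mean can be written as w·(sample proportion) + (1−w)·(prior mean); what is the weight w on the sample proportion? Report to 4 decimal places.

The Beta prior is conjugate to a Binomial/Bernoulli likelihood; the update adds successes to α and failures to β.
Posterior mean = (α₀+k)/(α₀+β₀+n) = [n/(α₀+β₀+n)]·(k/n) + [(α₀+β₀)/(α₀+β₀+n)]·α₀/(α₀+β₀), so only n and the prior enter the weight.
The weight on the data is w = n/(α₀+β₀+n) = 30/(0.7+5.8+30) = 30/36.5 = 0.8219.

0.8219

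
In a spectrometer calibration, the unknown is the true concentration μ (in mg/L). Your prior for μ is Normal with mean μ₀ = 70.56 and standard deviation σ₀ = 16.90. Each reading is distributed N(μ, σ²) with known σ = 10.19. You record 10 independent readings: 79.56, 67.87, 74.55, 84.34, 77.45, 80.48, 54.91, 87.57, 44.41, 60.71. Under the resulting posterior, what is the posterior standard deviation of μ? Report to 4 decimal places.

For Normal data with known variance σ², a Normal(μ₀, σ₀²) prior on μ is conjugate. Posterior precision = 1/σ₀² + n/σ²; posterior mean is the precision-weighted average of μ₀ and x̄.
σ₀² = 16.90² = 285.61, σ² = 10.19² = 103.8361; σ² + n·σ₀² = 103.8361 + 10·285.61 = 2959.9361.
Posterior precision = 1/σ₀² + n/σ² = 1/285.61 + 10/103.8361 = (σ² + n·σ₀²)/(σ₀²σ²) = 2959.9361/(285.61·103.8361); posterior variance σₙ² = σ₀²σ²/(σ² + n·σ₀²) = 285.61·103.8361/2959.9361 = 10.019348.
Posterior SD = √σₙ² = √(285.61·103.8361/2959.9361) = 3.1653.

3.1653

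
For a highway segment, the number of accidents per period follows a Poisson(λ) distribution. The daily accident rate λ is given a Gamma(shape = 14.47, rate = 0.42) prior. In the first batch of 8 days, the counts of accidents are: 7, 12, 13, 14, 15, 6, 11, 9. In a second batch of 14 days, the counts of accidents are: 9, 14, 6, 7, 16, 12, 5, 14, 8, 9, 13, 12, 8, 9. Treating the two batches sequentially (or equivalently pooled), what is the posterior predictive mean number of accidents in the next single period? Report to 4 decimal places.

With a Gamma(shape α, rate β) prior, the Poisson likelihood is conjugate: the posterior is Gamma(α + ΣXᵢ, β + n).
Batch 1: sum of counts S = 87 over n = 8 days.
After batch 1: Gamma(α+S, β+n) = Gamma(14.47+87, 0.42+8) = Gamma(101.47, 8.42).
Batch 2: sum of counts S = 142 over n = 14 days.
After batch 2: Gamma(α+S, β+n) = Gamma(101.47+142, 8.42+14) = Gamma(243.47, 22.42).
The predictive distribution for one future period is NegBinom with mean α/β = 10.8595.

10.8595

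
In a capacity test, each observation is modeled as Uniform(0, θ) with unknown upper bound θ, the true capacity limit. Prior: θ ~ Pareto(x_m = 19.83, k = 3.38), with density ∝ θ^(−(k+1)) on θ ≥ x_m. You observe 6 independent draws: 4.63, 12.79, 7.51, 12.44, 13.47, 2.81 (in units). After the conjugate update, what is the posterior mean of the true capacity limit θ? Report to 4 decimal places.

A Pareto(scale x_m, shape k) prior on the upper bound θ of Uniform(0, θ) is conjugate: posterior is Pareto(max(x_m, max xᵢ), k + n).
Sample maximum = 13.47; prior scale x_m = 19.83 → posterior scale = max = 19.83.
Posterior shape = 3.38 + 6 = 9.38.
E[θ|data] = k·x_m/(k−1) = 9.38·19.83/8.38 = 22.1963.

22.1963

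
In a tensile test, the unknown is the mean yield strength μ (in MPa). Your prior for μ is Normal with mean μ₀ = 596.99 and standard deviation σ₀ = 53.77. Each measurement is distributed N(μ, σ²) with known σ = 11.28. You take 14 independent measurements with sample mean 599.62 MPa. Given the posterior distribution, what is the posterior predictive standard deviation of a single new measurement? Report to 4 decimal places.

For Normal data with known variance σ², a Normal(μ₀, σ₀²) prior on μ is conjugate. Posterior precision = 1/σ₀² + n/σ²; posterior mean is the precision-weighted average of μ₀ and x̄.
σ₀² = 53.77² = 2891.2129, σ² = 11.28² = 127.2384; σ² + n·σ₀² = 127.2384 + 14·2891.2129 = 40604.219.
Posterior precision = 1/σ₀² + n/σ² = 1/2891.2129 + 14/127.2384 = (σ² + n·σ₀²)/(σ₀²σ²) = 40604.219/(2891.2129·127.2384); posterior variance σₙ² = σ₀²σ²/(σ² + n·σ₀²) = 2891.2129·127.2384/40604.219 = 9.059977.
Predictive variance for one new observation = σₙ² + σ² = 2891.2129·127.2384/40604.219 + 127.2384 = σ²·(σ₀² + 40604.219)/40604.219 = 127.2384·43495.4319/40604.219 = 136.298377; SD = √(127.2384·43495.4319/40604.219) = 11.6747.

11.6747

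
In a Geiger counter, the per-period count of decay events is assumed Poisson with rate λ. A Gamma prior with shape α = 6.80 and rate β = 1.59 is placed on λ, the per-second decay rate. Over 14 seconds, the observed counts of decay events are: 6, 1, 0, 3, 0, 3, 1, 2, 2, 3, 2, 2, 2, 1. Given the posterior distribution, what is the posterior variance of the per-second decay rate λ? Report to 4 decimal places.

0.1432

With a Gamma(shape α, rate β) prior, the Poisson likelihood is conjugate: the posterior is Gamma(α + ΣXᵢ, β + n).
Sum of counts S = 28 over n = 14 seconds.
Posterior: Gamma(α+S, β+n) = Gamma(6.80+28, 1.59+14) = Gamma(34.80, 15.59).
Var = α/β² = 34.80/15.59² = 0.1432.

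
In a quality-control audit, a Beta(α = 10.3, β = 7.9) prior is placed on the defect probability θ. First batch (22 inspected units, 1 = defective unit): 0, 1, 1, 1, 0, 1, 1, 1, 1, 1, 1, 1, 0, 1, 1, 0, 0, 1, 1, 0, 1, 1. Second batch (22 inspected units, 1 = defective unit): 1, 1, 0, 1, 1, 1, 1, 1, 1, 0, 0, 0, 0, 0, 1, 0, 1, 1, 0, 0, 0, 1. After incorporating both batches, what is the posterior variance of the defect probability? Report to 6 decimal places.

The Beta prior is conjugate to a Binomial/Bernoulli likelihood; the update adds successes to α and failures to β.
After batch 1: Beta(10.3+16, 7.9+6) = Beta(26.3, 13.9).
After batch 2: Beta(26.3+12, 13.9+10) = Beta(38.3, 23.9).
Var = αβ/((α+β)²(α+β+1)) = 38.3·23.9/(62.2²·63.2) = 0.003744.

0.003744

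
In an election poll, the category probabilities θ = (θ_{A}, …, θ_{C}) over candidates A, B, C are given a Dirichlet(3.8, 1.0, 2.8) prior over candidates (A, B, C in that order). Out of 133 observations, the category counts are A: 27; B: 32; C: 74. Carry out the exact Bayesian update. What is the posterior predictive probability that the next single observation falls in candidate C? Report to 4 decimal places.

The Dirichlet prior is conjugate to the Multinomial likelihood: each posterior αⱼ = prior αⱼ + observed count nⱼ.
Posterior concentration: (30.8, 33.0, 76.8), total = 140.6.
P(next = C | data) = α_{C}/Σα = 0.5462.

0.5462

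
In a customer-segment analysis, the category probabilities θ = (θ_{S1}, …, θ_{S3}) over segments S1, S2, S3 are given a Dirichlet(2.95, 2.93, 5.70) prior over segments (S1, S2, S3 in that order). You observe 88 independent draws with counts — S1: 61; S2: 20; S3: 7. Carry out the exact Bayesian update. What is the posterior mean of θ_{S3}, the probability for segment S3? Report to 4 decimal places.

The Dirichlet prior is conjugate to the Multinomial likelihood: each posterior αⱼ = prior αⱼ + observed count nⱼ.
Posterior concentration: (63.95, 22.93, 12.70), total = 99.58.
E[θ_{S3}|data] = α_{S3}/Σα = 12.70/99.58 = 0.1275.

0.1275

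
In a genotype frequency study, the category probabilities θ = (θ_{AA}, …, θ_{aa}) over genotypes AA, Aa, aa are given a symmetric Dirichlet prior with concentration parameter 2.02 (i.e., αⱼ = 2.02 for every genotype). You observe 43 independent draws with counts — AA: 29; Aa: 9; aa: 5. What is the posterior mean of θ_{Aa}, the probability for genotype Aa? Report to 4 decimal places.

0.2246

The Dirichlet prior is conjugate to the Multinomial likelihood: each posterior αⱼ = prior αⱼ + observed count nⱼ.
Posterior concentration: (31.02, 11.02, 7.02), total = 49.06.
E[θ_{Aa}|data] = α_{Aa}/Σα = 11.02/49.06 = 0.2246.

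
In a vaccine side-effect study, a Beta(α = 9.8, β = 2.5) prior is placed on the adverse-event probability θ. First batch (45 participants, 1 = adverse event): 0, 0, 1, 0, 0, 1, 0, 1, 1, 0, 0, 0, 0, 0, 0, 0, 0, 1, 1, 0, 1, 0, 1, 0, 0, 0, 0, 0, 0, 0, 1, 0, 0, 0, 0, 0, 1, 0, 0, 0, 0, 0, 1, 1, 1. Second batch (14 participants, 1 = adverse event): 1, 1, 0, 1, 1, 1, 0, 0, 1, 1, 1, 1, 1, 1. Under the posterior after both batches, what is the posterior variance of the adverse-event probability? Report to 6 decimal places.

0.003449

The Beta prior is conjugate to a Binomial/Bernoulli likelihood; the update adds successes to α and failures to β.
After batch 1: Beta(9.8+13, 2.5+32) = Beta(22.8, 34.5).
After batch 2: Beta(22.8+11, 34.5+3) = Beta(33.8, 37.5).
Var = αβ/((α+β)²(α+β+1)) = 33.8·37.5/(71.3²·72.3) = 0.003449.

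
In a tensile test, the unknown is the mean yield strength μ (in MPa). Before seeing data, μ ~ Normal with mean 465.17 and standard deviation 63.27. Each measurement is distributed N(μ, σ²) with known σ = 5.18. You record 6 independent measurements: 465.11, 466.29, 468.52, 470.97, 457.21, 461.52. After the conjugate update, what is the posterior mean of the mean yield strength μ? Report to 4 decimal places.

464.9369

For Normal data with known variance σ², a Normal(μ₀, σ₀²) prior on μ is conjugate. Posterior precision = 1/σ₀² + n/σ²; posterior mean is the precision-weighted average of μ₀ and x̄.
Σxᵢ = 465.11 + 466.29 + 468.52 + 470.97 + 457.21 + 461.52 = 2789.62, so n·x̄ = 2789.62.
σ₀² = 63.27² = 4003.0929, σ² = 5.18² = 26.8324; σ² + n·σ₀² = 26.8324 + 6·4003.0929 = 24045.3898.
Posterior mean = (μ₀/σ₀² + n·x̄/σ²)/(1/σ₀² + n/σ²) = (σ²·μ₀ + σ₀²·n·x̄)/(σ² + n·σ₀²) = (26.8324·465.17 + 4003.0929·2789.62)/24045.3898 = 11179589.643206/24045.3898 = 464.9369.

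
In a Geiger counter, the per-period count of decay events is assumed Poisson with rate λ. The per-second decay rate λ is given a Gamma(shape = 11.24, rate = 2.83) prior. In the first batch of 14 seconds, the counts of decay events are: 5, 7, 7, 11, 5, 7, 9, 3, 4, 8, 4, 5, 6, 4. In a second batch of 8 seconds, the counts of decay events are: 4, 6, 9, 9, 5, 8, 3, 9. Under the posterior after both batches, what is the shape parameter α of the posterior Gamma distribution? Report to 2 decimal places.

149.24

With a Gamma(shape α, rate β) prior, the Poisson likelihood is conjugate: the posterior is Gamma(α + ΣXᵢ, β + n).
Batch 1: sum of counts S = 85 over n = 14 seconds.
After batch 1: Gamma(α+S, β+n) = Gamma(11.24+85, 2.83+14) = Gamma(96.24, 16.83).
Batch 2: sum of counts S = 53 over n = 8 seconds.
After batch 2: Gamma(α+S, β+n) = Gamma(96.24+53, 16.83+8) = Gamma(149.24, 24.83).
Posterior α = 149.24.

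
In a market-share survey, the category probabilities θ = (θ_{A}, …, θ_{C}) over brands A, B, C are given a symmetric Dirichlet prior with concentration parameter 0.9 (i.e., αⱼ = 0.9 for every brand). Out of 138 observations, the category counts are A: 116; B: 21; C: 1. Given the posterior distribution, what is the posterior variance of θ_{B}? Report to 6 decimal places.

0.000927

The Dirichlet prior is conjugate to the Multinomial likelihood: each posterior αⱼ = prior αⱼ + observed count nⱼ.
Posterior concentration: (116.9, 21.9, 1.9), total = 140.7.
Var[θ_j] = α_j(Σα−α_j)/((Σα)²(Σα+1)) = 21.9·118.8/(140.7²·141.7) = 0.000927.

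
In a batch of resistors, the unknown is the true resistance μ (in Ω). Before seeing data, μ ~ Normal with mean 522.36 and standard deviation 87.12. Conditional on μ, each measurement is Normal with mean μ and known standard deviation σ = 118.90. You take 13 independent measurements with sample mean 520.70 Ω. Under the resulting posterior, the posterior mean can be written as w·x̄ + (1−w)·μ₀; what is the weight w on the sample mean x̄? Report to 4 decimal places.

0.8747

For Normal data with known variance σ², a Normal(μ₀, σ₀²) prior on μ is conjugate. Posterior precision = 1/σ₀² + n/σ²; posterior mean is the precision-weighted average of μ₀ and x̄.
σ₀² = 87.12² = 7589.8944, σ² = 118.90² = 14137.21. Prior precision 1/σ₀² = 1/7589.8944; data precision n/σ² = 13/14137.21.
w = (n/σ²)/(1/σ₀² + n/σ²) = n·σ₀²/(σ² + n·σ₀²) = 13·7589.8944/(14137.21 + 13·7589.8944) = 98668.6272/112805.8372 = 0.8747.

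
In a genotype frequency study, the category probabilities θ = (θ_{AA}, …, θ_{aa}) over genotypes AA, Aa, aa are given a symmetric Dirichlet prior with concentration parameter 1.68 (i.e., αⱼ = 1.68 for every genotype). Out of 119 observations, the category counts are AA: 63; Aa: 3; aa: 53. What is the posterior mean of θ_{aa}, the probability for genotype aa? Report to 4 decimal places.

The Dirichlet prior is conjugate to the Multinomial likelihood: each posterior αⱼ = prior αⱼ + observed count nⱼ.
Posterior concentration: (64.68, 4.68, 54.68), total = 124.04.
E[θ_{aa}|data] = α_{aa}/Σα = 54.68/124.04 = 0.4408.

0.4408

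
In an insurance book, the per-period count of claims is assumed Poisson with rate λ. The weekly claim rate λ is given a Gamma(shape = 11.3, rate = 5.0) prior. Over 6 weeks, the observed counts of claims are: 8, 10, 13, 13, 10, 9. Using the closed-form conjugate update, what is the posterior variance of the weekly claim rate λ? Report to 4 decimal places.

With a Gamma(shape α, rate β) prior, the Poisson likelihood is conjugate: the posterior is Gamma(α + ΣXᵢ, β + n).
Sum of counts S = 63 over n = 6 weeks.
Posterior: Gamma(α+S, β+n) = Gamma(11.3+63, 5.0+6) = Gamma(74.3, 11.0).
Var = α/β² = 74.3/11.0² = 0.6140.

0.6140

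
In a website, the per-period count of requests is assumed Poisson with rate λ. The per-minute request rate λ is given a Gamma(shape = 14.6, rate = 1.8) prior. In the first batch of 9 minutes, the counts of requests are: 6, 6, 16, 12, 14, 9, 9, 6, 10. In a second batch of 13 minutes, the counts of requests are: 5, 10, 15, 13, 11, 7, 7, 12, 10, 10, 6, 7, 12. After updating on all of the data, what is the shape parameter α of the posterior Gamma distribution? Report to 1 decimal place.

227.6

With a Gamma(shape α, rate β) prior, the Poisson likelihood is conjugate: the posterior is Gamma(α + ΣXᵢ, β + n).
Batch 1: sum of counts S = 88 over n = 9 minutes.
After batch 1: Gamma(α+S, β+n) = Gamma(14.6+88, 1.8+9) = Gamma(102.6, 10.8).
Batch 2: sum of counts S = 125 over n = 13 minutes.
After batch 2: Gamma(α+S, β+n) = Gamma(102.6+125, 10.8+13) = Gamma(227.6, 23.8).
Posterior α = 227.6.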